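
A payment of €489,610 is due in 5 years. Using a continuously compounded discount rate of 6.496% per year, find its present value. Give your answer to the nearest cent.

P = A·e^(−rt) = 489,610·e^(−0.3248).
e^(−0.3248) ≈ 0.722671873564, so P ≈ 353,827.3760.

€353,827.38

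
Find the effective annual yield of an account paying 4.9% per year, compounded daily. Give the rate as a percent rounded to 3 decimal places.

EAR = (1 + 4.9%/365)^365 − 1 = (1 + 0.000134247)^365 − 1.
(1 + 0.000134247)^365 ≈ 1.050217, so EAR ≈ 5.02169%.

5.022%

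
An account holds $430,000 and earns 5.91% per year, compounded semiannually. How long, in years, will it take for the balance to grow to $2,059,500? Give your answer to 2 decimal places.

(1 + 0.02955)^(2t) = 2,059,500/430,000 = 4.7895.
2t·ln(1 + 0.02955) = ln(4.7895); 2t = 1.5664/0.0291218 ≈ 53.7890.
t ≈ 26.8945 years.

26.89 years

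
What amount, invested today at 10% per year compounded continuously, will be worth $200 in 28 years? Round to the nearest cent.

P = A·e^(−rt) = 200·e^(−2.8).
e^(−2.8) ≈ 0.0608100626, so P ≈ 12.1620.

$12.16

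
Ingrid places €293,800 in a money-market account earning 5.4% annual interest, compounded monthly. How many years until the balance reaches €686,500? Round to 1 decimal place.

(1 + 0.0045)^(12t) = 686,500/293,800 = 2.3366.
12t·ln(1 + 0.0045) = ln(2.3366); 12t = 0.84871/0.00448991 ≈ 189.0256.
t ≈ 15.7521 years.

15.8 years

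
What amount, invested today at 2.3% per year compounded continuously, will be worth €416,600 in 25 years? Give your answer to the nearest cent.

€234,422.85

P = A·e^(−rt) = 416,600·e^(−0.575).
e^(−0.575) ≈ 0.562704868807, so P ≈ 234,422.8483.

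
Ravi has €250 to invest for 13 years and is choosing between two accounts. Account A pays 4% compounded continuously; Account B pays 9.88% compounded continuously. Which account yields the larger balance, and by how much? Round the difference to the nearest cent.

A: e^(0.04·13) = e^0.52 ≈ 1.68202765, so 250 × 1.68202765 ≈ 420.5069.
B: e^(0.0988·13) = e^1.2844 ≈ 3.61249981, so 250 × 3.61249981 ≈ 903.1250.
Difference ≈ 482.6180 in favor of B.

Account B, by €482.62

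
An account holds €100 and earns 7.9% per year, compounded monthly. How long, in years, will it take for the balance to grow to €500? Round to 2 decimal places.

We need (1 + 0.00658333)^(12t) = 5, so 12t = ln 5 / ln 1.006583 ≈ 245.2754.
t ≈ 245.2754/12 = 20.4396 years.

20.44 years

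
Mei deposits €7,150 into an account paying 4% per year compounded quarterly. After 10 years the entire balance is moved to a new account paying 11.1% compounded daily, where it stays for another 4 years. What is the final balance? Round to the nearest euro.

After 10 years at 4%: 7,150 × 1.4888637336 ≈ 10,645.3757.
Then 4 years at 11.1%: 10,645.3757 × 1.5588252635 ≈ 16,594.2806.

€16,594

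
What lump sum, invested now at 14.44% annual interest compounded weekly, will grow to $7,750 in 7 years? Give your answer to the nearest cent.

Growth factor = (1 + 0.1444/52)^364 ≈ 2.743951777.
P = 7,750/2.743951777 ≈ 2,824.3937.

$2,824.39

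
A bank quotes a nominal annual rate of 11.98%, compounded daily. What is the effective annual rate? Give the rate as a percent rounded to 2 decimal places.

One year is 365 periods at 0.000328219 each: (1 + 0.000328219)^365 ≈ 1.127249.
EAR = 1.127249 − 1 ≈ 12.72492%.

12.72%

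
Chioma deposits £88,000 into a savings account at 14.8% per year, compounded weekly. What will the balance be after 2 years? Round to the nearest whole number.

Growth factor = (1 + 0.148/52)^104 ≈ 1.34390501573.
A ≈ 88,000 × 1.34390501573 ≈ 118,263.6414.

£118,264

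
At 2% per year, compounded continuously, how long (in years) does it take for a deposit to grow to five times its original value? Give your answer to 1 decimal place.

80.5 years

e^(0.02t) = 5, so 0.02t = ln 5 ≈ 1.6094.
t ≈ 1.6094/0.02 ≈ 80.4719.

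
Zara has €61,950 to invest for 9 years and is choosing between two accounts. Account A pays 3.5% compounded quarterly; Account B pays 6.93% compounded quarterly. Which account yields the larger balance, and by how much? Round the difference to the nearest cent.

Account B, by €30,200.41

A: (1 + 0.00875)^36 ≈ 1.3683831517, so 61,950 × 1.3683831517 ≈ 84,771.3363.
B: (1 + 0.017325)^36 ≈ 1.85587967381, so 61,950 × 1.85587967381 ≈ 114,971.7458.
Difference ≈ 30,200.4095 in favor of B.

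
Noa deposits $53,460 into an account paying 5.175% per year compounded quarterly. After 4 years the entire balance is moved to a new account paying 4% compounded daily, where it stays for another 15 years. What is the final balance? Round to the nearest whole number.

Phase 1: 53,460·(1 + 0.0129375)^16 ≈ 65,667.6305.
Phase 2: 65,667.6305·(1 + 0.04/365)^5475 ≈ 119,650.2906.

$119,650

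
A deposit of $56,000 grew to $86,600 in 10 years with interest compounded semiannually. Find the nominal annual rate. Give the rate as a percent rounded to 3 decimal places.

(1 + r/2)^20 = 86,600/56,000 = 1.54643.
1 + r/2 = 1.54643^(1/20) ≈ 1.022037, so r/2 ≈ 0.0220367.
r ≈ 2·0.0220367 = 4.40734%.

4.407%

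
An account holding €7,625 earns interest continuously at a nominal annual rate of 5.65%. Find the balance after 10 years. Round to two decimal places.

A = P·e^(rt) = 7,625·e^(0.0565·10) = 7,625·e^0.565.
e^0.565 ≈ 1.7594477827, so A ≈ 13,415.7893.

€13,415.79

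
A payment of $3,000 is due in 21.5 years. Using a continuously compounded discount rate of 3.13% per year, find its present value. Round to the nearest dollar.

P = A·e^(−rt) = 3,000·e^(−0.67295).
e^(−0.67295) ≈ 0.5102012619, so P ≈ 1,530.6038.

$1,531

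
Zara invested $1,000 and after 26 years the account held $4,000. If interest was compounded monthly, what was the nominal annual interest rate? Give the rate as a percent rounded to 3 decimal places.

5.344%

(1 + r/12)^312 = 4,000/1,000 = 4.
1 + r/12 = 4^(1/312) ≈ 1.004453, so r/12 ≈ 0.00445314.
r ≈ 12·0.00445314 = 5.34376%.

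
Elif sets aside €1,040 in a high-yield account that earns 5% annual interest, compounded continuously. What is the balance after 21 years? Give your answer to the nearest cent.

A = P·e^(rt) = 1,040·e^(0.05·21) = 1,040·e^1.05.
e^1.05 ≈ 2.857651118, so A ≈ 2,971.9572.

€2,971.96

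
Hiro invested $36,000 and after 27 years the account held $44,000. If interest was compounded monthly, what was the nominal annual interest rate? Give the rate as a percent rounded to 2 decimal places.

The 324-period growth factor is 44,000/36,000 = 1.22222.
r/12 = 1.22222^(1/324) − 1 ≈ 0.000619546, so r ≈ 12·0.000619546 = 0.74346%.

0.74%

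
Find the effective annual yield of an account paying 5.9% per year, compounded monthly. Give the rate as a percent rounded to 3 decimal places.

6.062%

One year is 12 periods at 0.00491667 each: (1 + 0.00491667)^12 ≈ 1.060622.
EAR = 1.060622 − 1 ≈ 6.06219%.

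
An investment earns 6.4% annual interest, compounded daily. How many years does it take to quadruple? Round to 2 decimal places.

21.66 years

(1 + 0.000175342)^(365t) = 4.
365t = ln 4 / ln(1 + 0.000175342) ≈ 1.3863/0.000175327 ≈ 7906.9032.
t ≈ 21.6627.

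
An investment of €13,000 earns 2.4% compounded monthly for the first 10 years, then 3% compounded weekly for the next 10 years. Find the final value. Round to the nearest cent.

€22,300.81

After 10 years at 2.4%: 13,000 × 1.2709444932 ≈ 16,522.2784.
Then 10 years at 3%: 16,522.2784 × 1.3497420428 ≈ 22,300.8138.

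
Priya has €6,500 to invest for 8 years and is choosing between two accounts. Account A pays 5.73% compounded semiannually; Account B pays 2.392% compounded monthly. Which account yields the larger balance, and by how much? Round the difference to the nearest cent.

Account A, by €2,344.67

A: (1 + 0.02865)^16 ≈ 1.5713831315, so 6,500 × 1.5713831315 ≈ 10,213.9904.
B: (1 + 0.02392/12)^96 ≈ 1.21066468, so 6,500 × 1.21066468 ≈ 7,869.3204.
Difference ≈ 2,344.6699 in favor of A.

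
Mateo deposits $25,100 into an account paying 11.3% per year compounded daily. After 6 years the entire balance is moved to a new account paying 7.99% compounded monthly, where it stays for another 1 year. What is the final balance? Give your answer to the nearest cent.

$53,538.34

Phase 1: 25,100·(1 + 0.113/365)^2190 ≈ 49,440.1535.
Phase 2: 49,440.1535·(1 + 0.0799/12)^12 ≈ 53,538.3431.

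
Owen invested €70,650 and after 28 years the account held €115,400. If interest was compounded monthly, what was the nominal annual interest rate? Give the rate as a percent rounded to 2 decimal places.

1.75%

The 336-period growth factor is 115,400/70,650 = 1.6334.
r/12 = 1.6334^(1/336) − 1 ≈ 0.00146138, so r ≈ 12·0.00146138 = 1.75366%.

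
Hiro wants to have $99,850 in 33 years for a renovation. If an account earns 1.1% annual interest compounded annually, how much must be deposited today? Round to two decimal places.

$69,592.10

Annual rate = 1.1% = 0.011; 33 periods.
P = 99,850/(1 + 0.011)^33 ≈ 99,850/1.4347893174 ≈ 69,592.0988.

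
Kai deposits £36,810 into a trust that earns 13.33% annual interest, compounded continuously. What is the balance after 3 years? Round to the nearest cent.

A = P·e^(rt) = 36,810·e^(0.1333·3) = 36,810·e^0.3999.
e^0.3999 ≈ 1.4916755226, so A ≈ 54,908.5760.

£54,908.58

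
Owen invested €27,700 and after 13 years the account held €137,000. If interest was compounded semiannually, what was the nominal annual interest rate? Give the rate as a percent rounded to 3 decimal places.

The 26-period growth factor is 137,000/27,700 = 4.94585.
r/2 = 4.94585^(1/26) − 1 ≈ 0.063412, so r ≈ 2·0.063412 = 12.68241%.

12.682%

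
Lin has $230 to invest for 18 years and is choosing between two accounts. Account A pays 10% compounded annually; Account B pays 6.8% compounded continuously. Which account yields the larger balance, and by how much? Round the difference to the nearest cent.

Account A, by $496.61

A: (1 + 0.1)^18 ≈ 5.559917313, so 230 × 5.559917313 ≈ 1,278.7810.
B: e^(0.068·18) = e^1.224 ≈ 3.40076362, so 230 × 3.40076362 ≈ 782.1756.
Difference ≈ 496.6053 in favor of A.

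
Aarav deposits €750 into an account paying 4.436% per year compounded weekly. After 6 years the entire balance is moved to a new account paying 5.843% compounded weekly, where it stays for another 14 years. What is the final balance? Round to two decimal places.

€2,216.49

After 6 years at 4.436%: 750 × 1.304795779 ≈ 978.5968.
Then 14 years at 5.843%: 978.5968 × 2.264968289 ≈ 2,216.4908.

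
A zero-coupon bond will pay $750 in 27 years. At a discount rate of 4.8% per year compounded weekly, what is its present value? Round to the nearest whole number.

$205

Growth factor = (1 + 0.048/52)^1404 ≈ 3.65246475.
P = 750/3.65246475 ≈ 205.3408.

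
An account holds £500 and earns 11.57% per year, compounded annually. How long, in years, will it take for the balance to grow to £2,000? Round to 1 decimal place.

(1 + 0.1157)^t = 2,000/500 = 4.
t·ln(1 + 0.1157) = ln(4); t = 1.3863/0.109482 ≈ 12.6623.

12.7 years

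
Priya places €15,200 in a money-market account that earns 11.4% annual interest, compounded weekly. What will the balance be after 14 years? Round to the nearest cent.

€74,854.67

Periodic rate = 11.4%/52 = 0.00219231; periods = 52·14 = 728.
A = 15,200·(1 + 0.114/52)^728 ≈ 15,200·4.924649434 ≈ 74,854.6714.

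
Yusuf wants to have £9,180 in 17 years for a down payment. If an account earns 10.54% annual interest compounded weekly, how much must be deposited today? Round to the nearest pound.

£1,533

Growth factor = (1 + 0.1054/52)^884 ≈ 5.989371787.
P = 9,180/5.989371787 ≈ 1,532.7150.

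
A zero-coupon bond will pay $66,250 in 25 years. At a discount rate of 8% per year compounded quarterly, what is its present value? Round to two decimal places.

Periodic rate = 8%/4 = 0.02; 100 periods.
P = 66,250/(1 + 0.02)^100 ≈ 66,250/7.2446461183 ≈ 9,144.6841.

$9,144.68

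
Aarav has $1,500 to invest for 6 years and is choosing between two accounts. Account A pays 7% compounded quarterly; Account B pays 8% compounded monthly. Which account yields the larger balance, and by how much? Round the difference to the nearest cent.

A: (1 + 0.0175)^24 ≈ 1.516442786, so 1,500 × 1.516442786 ≈ 2,274.6642.
B: (1 + 0.08/12)^72 ≈ 1.613502167, so 1,500 × 1.613502167 ≈ 2,420.2533.
Difference ≈ 145.5891 in favor of B.

Account B, by $145.59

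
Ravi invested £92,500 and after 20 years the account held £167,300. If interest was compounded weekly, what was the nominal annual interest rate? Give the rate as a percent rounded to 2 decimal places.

The 1040-period growth factor is 167,300/92,500 = 1.80865.
r/52 = 1.80865^(1/1040) − 1 ≈ 0.000569951, so r ≈ 52·0.000569951 = 2.96374%.

2.96%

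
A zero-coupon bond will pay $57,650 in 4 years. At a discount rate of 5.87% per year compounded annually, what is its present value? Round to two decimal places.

$45,888.90

Annual rate = 5.87% = 0.0587; 4 periods.
P = 57,650/(1 + 0.0587)^4 ≈ 57,650/1.2562950608 ≈ 45,888.9013.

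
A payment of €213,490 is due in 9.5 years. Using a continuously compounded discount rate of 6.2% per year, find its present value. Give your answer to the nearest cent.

P = A·e^(−rt) = 213,490·e^(−0.589).
e^(−0.589) ≈ 0.554881889275, so P ≈ 118,461.7345.

€118,461.73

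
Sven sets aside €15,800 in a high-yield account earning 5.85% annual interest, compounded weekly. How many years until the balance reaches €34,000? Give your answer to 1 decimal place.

13.1 years

We need (1 + 0.001125)^(52t) = 2.1519, so 52t = ln 2.1519 / ln 1.001125 ≈ 681.5836.
t ≈ 681.5836/52 = 13.1074 years.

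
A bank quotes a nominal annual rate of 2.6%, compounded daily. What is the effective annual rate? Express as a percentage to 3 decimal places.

EAR = (1 + 2.6%/365)^365 − 1 = (1 + 0.0000712329)^365 − 1.
(1 + 0.0000712329)^365 ≈ 1.02634, so EAR ≈ 2.63400%.

2.634%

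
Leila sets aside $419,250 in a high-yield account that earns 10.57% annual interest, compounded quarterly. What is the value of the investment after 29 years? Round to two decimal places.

$8,638,349.01

Growth factor = (1 + 0.026425)^116 ≈ 20.60429101548.
A ≈ 419,250 × 20.60429101548 ≈ 8,638,349.0082.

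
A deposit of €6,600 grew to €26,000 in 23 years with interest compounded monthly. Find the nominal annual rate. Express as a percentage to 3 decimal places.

(1 + r/12)^276 = 26,000/6,600 = 3.93939.
1 + r/12 = 3.93939^(1/276) ≈ 1.00498, so r/12 ≈ 0.00497985.
r ≈ 12·0.00497985 = 5.97582%.

5.976%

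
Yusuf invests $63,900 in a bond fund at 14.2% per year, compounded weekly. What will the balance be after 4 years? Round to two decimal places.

$112,679.24

Growth factor = (1 + 0.142/52)^208 ≈ 1.76336844752.
A ≈ 63,900 × 1.76336844752 ≈ 112,679.2438.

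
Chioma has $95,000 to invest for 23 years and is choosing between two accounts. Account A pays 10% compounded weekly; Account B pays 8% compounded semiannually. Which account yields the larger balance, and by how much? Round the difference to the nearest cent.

A: (1 + 0.1/52)^1196 ≈ 9.95217671689, so 95,000 × 9.95217671689 ≈ 945,456.7881.
B: (1 + 0.04)^46 ≈ 6.07482270872, so 95,000 × 6.07482270872 ≈ 577,108.1573.
Difference ≈ 368,348.6308 in favor of A.

Account A, by $368,348.63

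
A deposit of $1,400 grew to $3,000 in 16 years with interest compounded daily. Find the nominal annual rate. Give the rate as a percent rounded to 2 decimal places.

The 5840-period growth factor is 3,000/1,400 = 2.14286.
r/365 = 2.14286^(1/5840) − 1 ≈ 0.000130512, so r ≈ 365·0.000130512 = 4.76369%.

4.76%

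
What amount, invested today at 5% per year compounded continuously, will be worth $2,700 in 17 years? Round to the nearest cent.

$1,154.02

P = A·e^(−rt) = 2,700·e^(−0.85).
e^(−0.85) ≈ 0.4274149319, so P ≈ 1,154.0203.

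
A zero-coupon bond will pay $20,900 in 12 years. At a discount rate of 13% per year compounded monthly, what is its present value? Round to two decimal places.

Growth factor = (1 + 0.13/12)^144 ≈ 4.7190642895.
P = 20,900/4.7190642895 ≈ 4,428.8441.

$4,428.84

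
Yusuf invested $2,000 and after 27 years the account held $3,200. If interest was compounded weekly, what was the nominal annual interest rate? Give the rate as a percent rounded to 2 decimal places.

The 1404-period growth factor is 3,200/2,000 = 1.6.
r/52 = 1.6^(1/1404) − 1 ≈ 0.000334816, so r ≈ 52·0.000334816 = 1.74105%.

1.74%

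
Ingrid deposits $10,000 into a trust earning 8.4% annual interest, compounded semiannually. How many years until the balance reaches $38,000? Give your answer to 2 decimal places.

We need (1 + 0.042)^(2t) = 3.8, so 2t = ln 3.8 / ln 1.042 ≈ 32.4487.
t ≈ 32.4487/2 = 16.2243 years.

16.22 years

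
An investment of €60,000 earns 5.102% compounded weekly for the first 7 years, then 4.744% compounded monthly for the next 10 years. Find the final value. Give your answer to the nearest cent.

Phase 1: 60,000·(1 + 0.05102/52)^364 ≈ 85,739.1435.
Phase 2: 85,739.1435·(1 + 0.04744/12)^120 ≈ 137,658.2557.

€137,658.26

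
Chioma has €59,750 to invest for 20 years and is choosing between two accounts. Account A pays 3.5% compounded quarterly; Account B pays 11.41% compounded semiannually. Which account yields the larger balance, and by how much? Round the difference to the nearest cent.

Account B, by €429,786.34

A: (1 + 0.00875)^80 ≈ 2.00763065501, so 59,750 × 2.00763065501 ≈ 119,955.9316.
B: (1 + 0.05705)^40 ≈ 9.20070745481, so 59,750 × 9.20070745481 ≈ 549,742.2704.
Difference ≈ 429,786.3388 in favor of B.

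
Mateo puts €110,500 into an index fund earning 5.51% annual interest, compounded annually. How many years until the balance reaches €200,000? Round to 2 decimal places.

(1 + 0.0551)^t = 200,000/110,500 = 1.81.
t·ln(1 + 0.0551) = ln(1.81); t = 0.5933/0.0536355 ≈ 11.0617.

11.06 years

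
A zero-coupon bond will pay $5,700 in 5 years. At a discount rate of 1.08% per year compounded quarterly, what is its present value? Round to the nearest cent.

Growth factor = (1 + 0.0027)^20 ≈ 1.055407798.
P = 5,700/1.055407798 ≈ 5,400.7560.

$5,400.76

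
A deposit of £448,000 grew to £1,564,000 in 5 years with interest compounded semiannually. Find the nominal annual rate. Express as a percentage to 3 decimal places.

26.634%

The 10-period growth factor is 1,564,000/448,000 = 3.49107.
r/2 = 3.49107^(1/10) − 1 ≈ 0.133172, so r ≈ 2·0.133172 = 26.63442%.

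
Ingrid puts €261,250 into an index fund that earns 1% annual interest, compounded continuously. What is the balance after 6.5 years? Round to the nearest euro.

€278,795

A = P·e^(rt) = 261,250·e^(0.01·6.5) = 261,250·e^0.065.
e^0.065 ≈ 1.06715902438, so A ≈ 278,795.2951.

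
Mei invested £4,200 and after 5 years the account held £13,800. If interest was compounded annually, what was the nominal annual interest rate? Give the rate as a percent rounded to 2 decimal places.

(1 + r)^5 = 13,800/4,200 = 3.28571.
1 + r = 3.28571^(1/5) ≈ 1.268604, so r ≈ 0.268604.
r ≈ 26.86037%.

26.86%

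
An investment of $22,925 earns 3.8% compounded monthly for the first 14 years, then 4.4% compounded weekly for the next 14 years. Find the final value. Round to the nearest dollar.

After 14 years at 3.8%: 22,925 × 1.7009032623 ≈ 38,993.2073.
Then 14 years at 4.4%: 38,993.2073 × 1.8510249849 ≈ 72,177.4009.

$72,177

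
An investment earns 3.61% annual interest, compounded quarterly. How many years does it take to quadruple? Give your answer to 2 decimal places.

38.57 years

(1 + 0.009025)^(4t) = 4.
4t = ln 4 / ln(1 + 0.009025) ≈ 1.3863/0.00898452 ≈ 154.2981.
t ≈ 38.5745.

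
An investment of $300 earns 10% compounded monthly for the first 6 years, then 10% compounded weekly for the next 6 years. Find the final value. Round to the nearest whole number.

Phase 1: 300·(1 + 0.1/12)^72 ≈ 545.2783.
Phase 2: 545.2783·(1 + 0.1/52)^312 ≈ 992.9895.

$993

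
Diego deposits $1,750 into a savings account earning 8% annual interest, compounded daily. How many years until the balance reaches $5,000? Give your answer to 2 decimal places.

(1 + 0.000219178)^(365t) = 5,000/1,750 = 2.8571.
365t·ln(1 + 0.000219178) = ln(2.8571); 365t = 1.0498/0.000219154 ≈ 4790.3383.
t ≈ 13.1242 years.

13.12 years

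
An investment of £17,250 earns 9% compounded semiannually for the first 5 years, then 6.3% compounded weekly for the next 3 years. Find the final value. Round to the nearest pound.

After 5 years at 9%: 17,250 × 1.5529694217 ≈ 26,788.7225.
Then 3 years at 6.3%: 26,788.7225 × 1.2079027629 ≈ 32,358.1720.

£32,358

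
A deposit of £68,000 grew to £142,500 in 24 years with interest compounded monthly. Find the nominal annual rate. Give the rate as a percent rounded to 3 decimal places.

The 288-period growth factor is 142,500/68,000 = 2.09559.
r/12 = 2.09559^(1/288) − 1 ≈ 0.00257217, so r ≈ 12·0.00257217 = 3.08661%.

3.087%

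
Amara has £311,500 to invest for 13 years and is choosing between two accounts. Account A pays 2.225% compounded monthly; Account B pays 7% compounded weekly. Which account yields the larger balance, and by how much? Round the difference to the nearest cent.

A: (1 + 0.02225/12)^156 ≈ 1.33506792694, so 311,500 × 1.33506792694 ≈ 415,873.6592.
B: (1 + 0.07/52)^676 ≈ 2.48280271511, so 311,500 × 2.48280271511 ≈ 773,393.0458.
Difference ≈ 357,519.3865 in favor of B.

Account B, by £357,519.39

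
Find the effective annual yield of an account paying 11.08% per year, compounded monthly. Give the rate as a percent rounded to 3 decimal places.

EAR = (1 + 11.08%/12)^12 − 1 = (1 + 0.00923333)^12 − 1.
(1 + 0.00923333)^12 ≈ 1.116604, so EAR ≈ 11.66036%.

11.660%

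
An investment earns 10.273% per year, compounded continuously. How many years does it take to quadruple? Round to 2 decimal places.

e^(0.10273t) = 4, so 0.10273t = ln 4 ≈ 1.3863.
t ≈ 1.3863/0.10273 ≈ 13.4945.

13.49 years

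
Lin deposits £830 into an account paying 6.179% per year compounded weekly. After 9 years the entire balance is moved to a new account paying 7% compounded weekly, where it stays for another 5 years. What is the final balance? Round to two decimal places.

£2,052.82

After 9 years at 6.179%: 830 × 1.74329998 ≈ 1,446.9390.
Then 5 years at 7%: 1,446.9390 × 1.418733588 ≈ 2,052.8209.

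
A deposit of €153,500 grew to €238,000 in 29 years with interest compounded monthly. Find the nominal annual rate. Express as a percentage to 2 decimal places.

(1 + r/12)^348 = 238,000/153,500 = 1.55049.
1 + r/12 = 1.55049^(1/348) ≈ 1.001261, so r/12 ≈ 0.00126105.
r ≈ 12·0.00126105 = 1.51326%.

1.51%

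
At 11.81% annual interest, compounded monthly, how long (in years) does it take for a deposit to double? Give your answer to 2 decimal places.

(1 + 0.00984167)^(12t) = 2.
12t = ln 2 / ln(1 + 0.00984167) ≈ 0.69315/0.00979355 ≈ 70.7759.
t ≈ 5.8980.

5.90 years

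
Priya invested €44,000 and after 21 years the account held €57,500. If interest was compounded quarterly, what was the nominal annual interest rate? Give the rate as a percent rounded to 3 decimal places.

1.276%

(1 + r/4)^84 = 57,500/44,000 = 1.30682.
1 + r/4 = 1.30682^(1/84) ≈ 1.003191, so r/4 ≈ 0.00319074.
r ≈ 4·0.00319074 = 1.27630%.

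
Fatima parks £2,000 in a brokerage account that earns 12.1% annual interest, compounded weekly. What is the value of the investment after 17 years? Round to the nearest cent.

£15,607.59

Growth factor = (1 + 0.121/52)^884 ≈ 7.803797434.
A ≈ 2,000 × 7.803797434 ≈ 15,607.5949.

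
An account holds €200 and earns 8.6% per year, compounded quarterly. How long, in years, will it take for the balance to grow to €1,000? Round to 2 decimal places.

18.91 years

We need (1 + 0.0215)^(4t) = 5, so 4t = ln 5 / ln 1.0215 ≈ 75.6594.
t ≈ 75.6594/4 = 18.9149 years.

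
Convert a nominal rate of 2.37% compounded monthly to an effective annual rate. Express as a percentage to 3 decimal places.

2.396%

One year is 12 periods at 0.001975 each: (1 + 0.001975)^12 ≈ 1.023959.
EAR = 1.023959 − 1 ≈ 2.39591%.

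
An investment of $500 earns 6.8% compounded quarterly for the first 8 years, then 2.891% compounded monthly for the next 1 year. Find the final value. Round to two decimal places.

Phase 1: 500·(1 + 0.017)^32 ≈ 857.5126.
Phase 2: 857.5126·(1 + 0.02891/12)^12 ≈ 882.6344.

$882.63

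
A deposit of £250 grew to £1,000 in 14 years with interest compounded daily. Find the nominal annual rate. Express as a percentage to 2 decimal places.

9.90%

The 5110-period growth factor is 1,000/250 = 4.
r/365 = 4^(1/5110) − 1 ≈ 0.000271327, so r ≈ 365·0.000271327 = 9.90345%.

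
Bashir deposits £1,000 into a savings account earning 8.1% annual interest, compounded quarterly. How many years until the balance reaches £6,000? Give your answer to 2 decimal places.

22.34 years

(1 + 0.02025)^(4t) = 6,000/1,000 = 6.
4t·ln(1 + 0.02025) = ln(6); 4t = 1.7918/0.0200477 ≈ 89.3748.
t ≈ 22.3437 years.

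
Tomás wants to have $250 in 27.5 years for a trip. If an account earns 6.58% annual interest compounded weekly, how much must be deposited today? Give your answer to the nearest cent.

$40.98

Periodic rate = 6.58%/52 = 0.00126538; 1430 periods.
P = 250/(1 + 0.0658/52)^1430 ≈ 250/6.10041077 ≈ 40.9808.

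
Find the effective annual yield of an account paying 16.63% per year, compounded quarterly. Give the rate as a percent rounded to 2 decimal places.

17.70%

One year is 4 periods at 0.041575 each: (1 + 0.041575)^4 ≈ 1.176961.
EAR = 1.176961 − 1 ≈ 17.69613%.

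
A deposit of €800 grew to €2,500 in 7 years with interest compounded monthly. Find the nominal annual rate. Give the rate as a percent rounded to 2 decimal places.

(1 + r/12)^84 = 2,500/800 = 3.125.
1 + r/12 = 3.125^(1/84) ≈ 1.013657, so r/12 ≈ 0.0136571.
r ≈ 12·0.0136571 = 16.38853%.

16.39%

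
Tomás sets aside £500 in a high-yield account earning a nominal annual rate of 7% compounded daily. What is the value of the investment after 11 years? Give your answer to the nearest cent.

Periodic rate = 7%/365 = 0.000191781; periods = 365·11 = 4015.
A = 500·(1 + 0.07/365)^4015 ≈ 500·2.159606812 ≈ 1,079.8034.

£1,079.80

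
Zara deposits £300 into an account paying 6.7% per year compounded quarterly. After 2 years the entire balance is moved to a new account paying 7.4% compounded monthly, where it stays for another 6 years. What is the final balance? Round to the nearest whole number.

Phase 1: 300·(1 + 0.01675)^8 ≈ 342.6374.
Phase 2: 342.6374·(1 + 0.074/12)^72 ≈ 533.4201.

£533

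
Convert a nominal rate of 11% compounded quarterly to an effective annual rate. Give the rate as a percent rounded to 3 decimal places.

11.462%

EAR = (1 + 11%/4)^4 − 1 = (1 + 0.0275)^4 − 1.
(1 + 0.0275)^4 ≈ 1.114621, so EAR ≈ 11.46213%.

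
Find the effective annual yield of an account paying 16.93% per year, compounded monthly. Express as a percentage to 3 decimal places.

EAR = (1 + 16.93%/12)^12 − 1 = (1 + 0.0141083)^12 − 1.
(1 + 0.0141083)^12 ≈ 1.183075, so EAR ≈ 18.30748%.

18.307%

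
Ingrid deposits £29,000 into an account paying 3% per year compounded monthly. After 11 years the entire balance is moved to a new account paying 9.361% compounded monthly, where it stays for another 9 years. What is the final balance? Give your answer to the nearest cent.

£93,326.58

After 11 years at 3%: 29,000 × 1.3903954265 ≈ 40,321.4674.
Then 9 years at 9.361%: 40,321.4674 × 2.3145630628 ≈ 93,326.5790.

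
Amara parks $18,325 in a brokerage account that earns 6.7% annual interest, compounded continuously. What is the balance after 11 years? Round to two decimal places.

$38,292.97

A = P·e^(rt) = 18,325·e^(0.067·11) = 18,325·e^0.737.
e^0.737 ≈ 2.0896571302, so A ≈ 38,292.9669.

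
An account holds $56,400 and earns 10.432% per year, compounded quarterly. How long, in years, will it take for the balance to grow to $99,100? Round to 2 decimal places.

(1 + 0.02608)^(4t) = 99,100/56,400 = 1.7571.
4t·ln(1 + 0.02608) = ln(1.7571); 4t = 0.56366/0.0257457 ≈ 21.8934.
t ≈ 5.4733 years.

5.47 years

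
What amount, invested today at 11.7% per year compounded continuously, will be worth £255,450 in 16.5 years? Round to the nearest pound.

£37,060

P = A·e^(−rt) = 255,450·e^(−1.9305).
e^(−1.9305) ≈ 0.145075642525, so P ≈ 37,059.5729.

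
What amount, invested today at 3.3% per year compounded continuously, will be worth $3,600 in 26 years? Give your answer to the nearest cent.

$1,526.43

P = A·e^(−rt) = 3,600·e^(−0.858).
e^(−0.858) ≈ 0.4240092534, so P ≈ 1,526.4333.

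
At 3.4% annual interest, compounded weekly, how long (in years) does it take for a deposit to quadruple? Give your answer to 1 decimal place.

(1 + 0.000653846)^(52t) = 4.
52t = ln 4 / ln(1 + 0.000653846) ≈ 1.3863/0.000653632 ≈ 2120.9080.
t ≈ 40.7867.

40.8 years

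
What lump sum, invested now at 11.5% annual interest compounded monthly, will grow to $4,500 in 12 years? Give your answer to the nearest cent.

$1,139.57

Periodic rate = 11.5%/12 = 0.00958333; 144 periods.
P = 4,500/(1 + 0.115/12)^144 ≈ 4,500/3.948869933 ≈ 1,139.5665.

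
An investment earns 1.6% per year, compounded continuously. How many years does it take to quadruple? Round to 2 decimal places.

e^(0.016t) = 4, so 0.016t = ln 4 ≈ 1.3863.
t ≈ 1.3863/0.016 ≈ 86.6434.

86.64 years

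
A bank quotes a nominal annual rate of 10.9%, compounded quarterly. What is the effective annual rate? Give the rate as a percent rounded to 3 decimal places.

11.354%

One year is 4 periods at 0.02725 each: (1 + 0.02725)^4 ≈ 1.113537.
EAR = 1.113537 − 1 ≈ 11.35369%.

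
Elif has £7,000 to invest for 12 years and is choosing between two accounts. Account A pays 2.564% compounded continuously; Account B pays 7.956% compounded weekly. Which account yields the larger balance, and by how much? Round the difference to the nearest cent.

Account B, by £8,650.48

Account A growth factor: e^(0.02564·12) = e^0.30768 ≈ 1.360265634; balance ≈ 9,521.8594.
Account B growth factor: (1 + 0.00153)^624 ≈ 2.5960482457; balance ≈ 18,172.3377.
Account B is larger by 8,650.4783.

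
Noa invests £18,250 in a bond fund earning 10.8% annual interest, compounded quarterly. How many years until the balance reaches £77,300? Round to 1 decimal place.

We need (1 + 0.027)^(4t) = 4.2356, so 4t = ln 4.2356 / ln 1.027 ≈ 54.1826.
t ≈ 54.1826/4 = 13.5456 years.

13.5 years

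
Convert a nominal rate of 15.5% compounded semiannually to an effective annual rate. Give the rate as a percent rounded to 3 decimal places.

One year is 2 periods at 0.0775 each: (1 + 0.0775)^2 ≈ 1.161006.
EAR = 1.161006 − 1 ≈ 16.10062%.

16.101%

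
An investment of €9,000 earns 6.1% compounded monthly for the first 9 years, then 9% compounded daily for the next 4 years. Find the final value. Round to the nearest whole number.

Phase 1: 9,000·(1 + 0.061/12)^108 ≈ 15,562.0291.
Phase 2: 15,562.0291·(1 + 0.09/365)^1460 ≈ 22,304.5242.

€22,305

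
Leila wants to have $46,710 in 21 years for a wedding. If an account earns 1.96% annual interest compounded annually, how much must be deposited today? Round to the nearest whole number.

$31,073

Annual rate = 1.96% = 0.0196; 21 periods.
P = 46,710/(1 + 0.0196)^21 ≈ 46,710/1.5032332133 ≈ 31,073.0229.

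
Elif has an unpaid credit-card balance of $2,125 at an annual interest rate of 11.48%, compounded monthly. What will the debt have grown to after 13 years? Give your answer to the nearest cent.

$9,384.68

Growth factor = (1 + 0.1148/12)^156 ≈ 4.416319063.
A ≈ 2,125 × 4.416319063 ≈ 9,384.6780.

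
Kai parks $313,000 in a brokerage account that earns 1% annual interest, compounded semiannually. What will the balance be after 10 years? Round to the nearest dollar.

$345,832

Periodic rate = 1%/2 = 0.005; periods = 2·10 = 20.
A = 313,000·(1 + 0.005)^20 ≈ 313,000·1.10489557719 ≈ 345,832.3157.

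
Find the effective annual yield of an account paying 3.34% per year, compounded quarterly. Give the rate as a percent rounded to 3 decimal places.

3.382%

One year is 4 periods at 0.00835 each: (1 + 0.00835)^4 ≈ 1.033821.
EAR = 1.033821 − 1 ≈ 3.38207%.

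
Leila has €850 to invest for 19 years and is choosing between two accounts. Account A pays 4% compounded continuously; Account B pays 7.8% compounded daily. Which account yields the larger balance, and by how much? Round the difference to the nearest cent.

Account A growth factor: e^(0.04·19) = e^0.76 ≈ 2.13827622; balance ≈ 1,817.5348.
Account B growth factor: (1 + 0.078/365)^6935 ≈ 4.4010435; balance ≈ 3,740.8870.
Account B is larger by 1,923.3522.

Account B, by €1,923.35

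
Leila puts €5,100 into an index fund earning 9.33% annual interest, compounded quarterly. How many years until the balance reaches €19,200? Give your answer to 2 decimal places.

14.37 years

(1 + 0.023325)^(4t) = 19,200/5,100 = 3.7647.
4t·ln(1 + 0.023325) = ln(3.7647); 4t = 1.3257/0.0230571 ≈ 57.4950.
t ≈ 14.3738 years.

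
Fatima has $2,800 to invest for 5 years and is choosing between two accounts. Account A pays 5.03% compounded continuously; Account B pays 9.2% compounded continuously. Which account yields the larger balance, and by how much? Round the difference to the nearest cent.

A: e^(0.0503·5) = e^0.2515 ≈ 1.2859529, so 2,800 × 1.2859529 ≈ 3,600.6681.
B: e^(0.092·5) = e^0.46 ≈ 1.584073985, so 2,800 × 1.584073985 ≈ 4,435.4072.
Difference ≈ 834.7390 in favor of B.

Account B, by $834.74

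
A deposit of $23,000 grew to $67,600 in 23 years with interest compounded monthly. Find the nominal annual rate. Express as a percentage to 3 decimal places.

4.697%

(1 + r/12)^276 = 67,600/23,000 = 2.93913.
1 + r/12 = 2.93913^(1/276) ≈ 1.003914, so r/12 ≈ 0.00391385.
r ≈ 12·0.00391385 = 4.69662%.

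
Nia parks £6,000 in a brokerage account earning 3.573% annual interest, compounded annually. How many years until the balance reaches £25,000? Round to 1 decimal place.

40.7 years

We need (1 + 0.03573)^t = 4.1667, so t = ln 4.1667 / ln 1.03573 ≈ 40.6511.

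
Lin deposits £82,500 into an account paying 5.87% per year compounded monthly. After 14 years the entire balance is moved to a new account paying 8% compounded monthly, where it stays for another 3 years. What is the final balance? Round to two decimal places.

£237,887.62

After 14 years at 5.87%: 82,500 × 2.27003793998 ≈ 187,278.1300.
Then 3 years at 8%: 187,278.1300 × 1.27023705162 ≈ 237,887.6197.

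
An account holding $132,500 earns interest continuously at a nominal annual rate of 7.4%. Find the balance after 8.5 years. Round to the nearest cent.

$248,534.74

A = P·e^(rt) = 132,500·e^(0.074·8.5) = 132,500·e^0.629.
e^0.629 ≈ 1.87573390718, so A ≈ 248,534.7427.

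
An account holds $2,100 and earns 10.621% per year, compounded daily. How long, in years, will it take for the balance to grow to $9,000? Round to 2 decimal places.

(1 + 0.000290986)^(365t) = 9,000/2,100 = 4.2857.
365t·ln(1 + 0.000290986) = ln(4.2857); 365t = 1.4553/0.000290944 ≈ 5001.9501.
t ≈ 13.7040 years.

13.70 years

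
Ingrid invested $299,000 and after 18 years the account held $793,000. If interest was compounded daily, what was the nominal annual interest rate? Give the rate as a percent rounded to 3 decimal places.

The 6570-period growth factor is 793,000/299,000 = 2.65217.
r/365 = 2.65217^(1/6570) − 1 ≈ 0.000148471, so r ≈ 365·0.000148471 = 5.41918%.

5.419%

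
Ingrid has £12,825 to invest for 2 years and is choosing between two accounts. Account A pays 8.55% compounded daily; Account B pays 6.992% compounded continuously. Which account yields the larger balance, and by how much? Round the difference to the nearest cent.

Account A, by £466.54

A: (1 + 0.0855/365)^730 ≈ 1.1864669898, so 12,825 × 1.1864669898 ≈ 15,216.4391.
B: e^(0.06992·2) = e^0.13984 ≈ 1.1500897698, so 12,825 × 1.1500897698 ≈ 14,749.9013.
Difference ≈ 466.5378 in favor of A.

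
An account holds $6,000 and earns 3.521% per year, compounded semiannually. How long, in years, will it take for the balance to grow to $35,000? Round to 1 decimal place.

(1 + 0.017605)^(2t) = 35,000/6,000 = 5.8333.
2t·ln(1 + 0.017605) = ln(5.8333); 2t = 1.7636/0.0174518 ≈ 101.0547.
t ≈ 50.5273 years.

50.5 years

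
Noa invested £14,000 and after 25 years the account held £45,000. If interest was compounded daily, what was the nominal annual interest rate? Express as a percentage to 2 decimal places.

The 9125-period growth factor is 45,000/14,000 = 3.21429.
r/365 = 3.21429^(1/9125) − 1 ≈ 0.000127965, so r ≈ 365·0.000127965 = 4.67072%.

4.67%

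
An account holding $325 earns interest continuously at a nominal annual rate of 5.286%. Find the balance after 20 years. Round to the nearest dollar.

$935

A = P·e^(rt) = 325·e^(0.05286·20) = 325·e^1.0572.
e^1.0572 ≈ 2.87830045, so A ≈ 935.4476.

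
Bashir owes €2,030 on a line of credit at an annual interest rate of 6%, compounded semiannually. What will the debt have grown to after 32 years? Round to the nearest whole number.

€13,461

Periodic rate = 6%/2 = 0.03; periods = 2·32 = 64.
A = 2,030·(1 + 0.03)^64 ≈ 2,030·6.6310511986 ≈ 13,461.0339.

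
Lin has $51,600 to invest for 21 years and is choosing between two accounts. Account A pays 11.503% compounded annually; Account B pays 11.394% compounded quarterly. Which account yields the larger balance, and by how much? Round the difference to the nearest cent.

Account B, by $38,337.67

Account A growth factor: (1 + 0.11503)^21 ≈ 9.8405097932; balance ≈ 507,770.3053.
Account B growth factor: (1 + 0.028485)^84 ≈ 10.5834878367; balance ≈ 546,107.9724.
Account B is larger by 38,337.6670.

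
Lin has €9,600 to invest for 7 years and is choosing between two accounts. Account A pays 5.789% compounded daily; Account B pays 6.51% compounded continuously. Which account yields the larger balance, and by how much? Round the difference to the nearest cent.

A: (1 + 0.05789/365)^2555 ≈ 1.4995991936, so 9,600 × 1.4995991936 ≈ 14,396.1523.
B: e^(0.0651·7) = e^0.4557 ≈ 1.5772770907, so 9,600 × 1.5772770907 ≈ 15,141.8601.
Difference ≈ 745.7078 in favor of B.

Account B, by €745.71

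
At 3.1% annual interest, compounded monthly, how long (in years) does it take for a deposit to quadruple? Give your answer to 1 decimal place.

(1 + 0.00258333)^(12t) = 4.
12t = ln 4 / ln(1 + 0.00258333) ≈ 1.3863/0.00258 ≈ 537.3229.
t ≈ 44.7769.

44.8 years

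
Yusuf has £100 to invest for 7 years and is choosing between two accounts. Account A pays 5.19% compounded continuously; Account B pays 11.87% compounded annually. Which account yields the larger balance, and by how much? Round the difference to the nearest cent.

A: e^(0.0519·7) = e^0.3633 ≈ 1.43806721, so 100 × 1.43806721 ≈ 143.8067.
B: (1 + 0.1187)^7 ≈ 2.19278205, so 100 × 2.19278205 ≈ 219.2782.
Difference ≈ 75.4715 in favor of B.

Account B, by £75.47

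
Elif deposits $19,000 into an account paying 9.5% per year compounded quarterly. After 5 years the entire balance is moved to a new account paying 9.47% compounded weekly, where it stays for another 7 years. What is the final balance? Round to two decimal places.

$58,920.15

Phase 1: 19,000·(1 + 0.02375)^20 ≈ 30,383.0869.
Phase 2: 30,383.0869·(1 + 0.0947/52)^364 ≈ 58,920.1545.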